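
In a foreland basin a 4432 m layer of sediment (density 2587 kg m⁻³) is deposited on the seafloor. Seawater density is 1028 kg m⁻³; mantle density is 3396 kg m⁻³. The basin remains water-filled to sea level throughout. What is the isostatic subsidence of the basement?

Submarine loading: the sediment displaces seawater, and the subsidence is in turn flooded, so s (ρ_m − ρ_w) = t (ρ_sed − ρ_w).
s = 4432 m × (2587 − 1028) / (3396 − 1028) = 2920 m.

2920 m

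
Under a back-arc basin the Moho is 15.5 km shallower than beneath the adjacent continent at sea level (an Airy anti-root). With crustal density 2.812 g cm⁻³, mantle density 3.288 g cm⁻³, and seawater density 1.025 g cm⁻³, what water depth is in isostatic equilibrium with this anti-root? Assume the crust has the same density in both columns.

Replacing a thickness d of crust by seawater at the top must be balanced by replacing crust with mantle at the base: d (ρ_c − ρ_w) = a (ρ_m − ρ_c).
d = a (ρ_m − ρ_c)/(ρ_c − ρ_w) = 15.5 km × 0.476/1.787 = 4.13 km.

4.13 km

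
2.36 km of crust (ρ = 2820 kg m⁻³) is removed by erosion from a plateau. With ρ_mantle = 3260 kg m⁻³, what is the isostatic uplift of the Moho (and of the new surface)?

Unloading: uplift u = e ρ_c/ρ_m = 2.36 km × 2820/3260 = 2.04 km.

2.04 km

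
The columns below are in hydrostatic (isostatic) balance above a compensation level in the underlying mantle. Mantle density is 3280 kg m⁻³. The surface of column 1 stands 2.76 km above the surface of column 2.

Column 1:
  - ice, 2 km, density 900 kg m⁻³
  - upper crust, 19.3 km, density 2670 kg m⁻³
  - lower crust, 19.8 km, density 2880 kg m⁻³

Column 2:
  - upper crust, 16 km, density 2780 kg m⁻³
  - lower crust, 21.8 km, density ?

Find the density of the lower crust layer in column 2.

Take the compensation level at the base of the deeper column (depth z_c below the surface of column 1) and equate Σ ρ_i t_i down to z_c; mantle fills any gap and the z_c terms cancel.
Column 1: 2×900 + 19.3×2670 + 19.8×2880 + (z_c − 41.1)×3280
Column 2: 2.76×0 + 16×2780 + 21.8×ρ + (z_c − 2.76 − 37.8)×3280
The z_c×3280 term appears on both sides and cancels. Collect the known terms of each column as K = Σ(ρt)_known − 3280 × (depth of known layers): K_1 = 110355 − 3280×41.1 = −24453; K_2 = 44480 − 3280×(2.76 + 37.8) = −88556.8.
Balance: K_1 = K_2 + 21.8×ρ, so ρ = (K_1 − K_2)/21.8 = 64103.8/21.8 = 2940 kg m⁻³.

2940 kg m⁻³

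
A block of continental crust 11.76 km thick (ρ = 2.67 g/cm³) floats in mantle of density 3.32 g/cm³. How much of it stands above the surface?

2.3 km

Floating equilibrium: submerged depth d = t ρ_obj/ρ_fluid = 11.76 km × 2.67/3.32 = 9.458 km.
Freeboard = t − d = 11.76 km − 9.458 km = 2.3 km.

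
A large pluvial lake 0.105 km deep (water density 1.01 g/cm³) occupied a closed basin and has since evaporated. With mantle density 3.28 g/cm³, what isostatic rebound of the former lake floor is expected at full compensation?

0.0323 km

u = d ρ_w/ρ_m = 0.105 km × 1.01/3.28 = 0.0323 km.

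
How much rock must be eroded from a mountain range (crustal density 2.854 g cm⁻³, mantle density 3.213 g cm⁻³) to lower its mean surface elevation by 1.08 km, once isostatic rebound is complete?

Net drop Δ = e − u = e − e ρ_c/ρ_m = e (ρ_m − ρ_c)/ρ_m.
e = Δ ρ_m/(ρ_m − ρ_c) = 1.08 km × 3.213/0.359 = 9.67 km.

9.67 km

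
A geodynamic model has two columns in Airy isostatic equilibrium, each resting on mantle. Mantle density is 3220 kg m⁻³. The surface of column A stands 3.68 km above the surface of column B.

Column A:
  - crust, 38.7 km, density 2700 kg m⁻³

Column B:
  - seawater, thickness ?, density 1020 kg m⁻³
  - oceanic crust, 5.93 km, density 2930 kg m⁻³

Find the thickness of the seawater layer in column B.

Take the compensation level at the base of the deeper column (depth z_c below the surface of column A) and equate Σ ρ_i t_i down to z_c; mantle fills any gap and the z_c terms cancel.
Column A: 38.7×2700 + (z_c − 38.7)×3220
Column B: 3.68×0 + x×1020 + 5.93×2930 + (z_c − 3.68 − 5.93 − x)×3220
The z_c×3220 term appears on both sides and cancels. Collect the known terms of each column as K = Σ(ρt)_known − 3220 × (depth of known layers): K_A = 104490 − 3220×38.7 = −20124; K_B = 17374.9 − 3220×(3.68 + 5.93) = −13569.3.
Balance: K_A = K_B − x×(3220 − 1020), so x = (K_B − K_A)/(3220 − 1020) = 6554.7/2200 = 2.98 km.

2.98 km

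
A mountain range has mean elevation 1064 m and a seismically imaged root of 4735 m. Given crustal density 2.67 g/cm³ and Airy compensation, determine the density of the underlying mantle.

3.27 g/cm³

Airy balance: ρ_c h = (ρ_m − ρ_c) r → ρ_m = ρ_c (1 + h/r).
ρ_m = 2.67 × (1 + 1064 m/4735 m) = 3.27 g/cm³.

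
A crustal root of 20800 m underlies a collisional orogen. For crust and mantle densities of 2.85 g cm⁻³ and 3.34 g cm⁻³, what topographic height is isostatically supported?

Equating mass per unit area of the two columns: ρ_c h = (ρ_m − ρ_c) r.
h = r (ρ_m − ρ_c) / ρ_c = 20800 m × (3.34 − 2.85) / 2.85 = 3580 m.

3580 m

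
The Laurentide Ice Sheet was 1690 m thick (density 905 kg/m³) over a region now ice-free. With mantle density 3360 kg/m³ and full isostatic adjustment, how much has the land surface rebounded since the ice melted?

Removing the load lets mantle flow back in; uplift u satisfies ρ_ice t = ρ_m u.
u = t ρ_ice/ρ_m = 1690 m × 905/3360 = 455 m.

455 m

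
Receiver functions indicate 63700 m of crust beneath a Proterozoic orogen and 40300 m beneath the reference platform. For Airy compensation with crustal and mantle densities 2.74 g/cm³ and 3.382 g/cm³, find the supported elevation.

4440 m

Excess crust Δ = 63700 m − 40300 m = 23400 m, split between elevation h and root r with h + r = Δ.
Airy balance ρ_c h = (ρ_m − ρ_c) r gives r = h ρ_c/(ρ_m − ρ_c), so h (1 + ρ_c/(ρ_m − ρ_c)) = Δ, i.e. h = Δ (ρ_m − ρ_c)/ρ_m.
h = 23400 m × 0.642/3.382 = 4440 m.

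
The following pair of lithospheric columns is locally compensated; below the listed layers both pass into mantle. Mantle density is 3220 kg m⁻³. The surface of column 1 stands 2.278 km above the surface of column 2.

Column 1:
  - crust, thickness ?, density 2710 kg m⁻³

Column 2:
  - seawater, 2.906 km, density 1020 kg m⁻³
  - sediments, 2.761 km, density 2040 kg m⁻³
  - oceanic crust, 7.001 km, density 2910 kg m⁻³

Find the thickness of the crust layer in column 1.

Take the compensation level at the base of the deeper column (depth z_c below the surface of column 1) and equate Σ ρ_i t_i down to z_c; mantle fills any gap and the z_c terms cancel.
Column 1: x×2710 + (z_c − 0 − x)×3220
Column 2: 2.278×0 + 2.906×1020 + 2.761×2040 + 7.001×2910 + (z_c − 2.278 − 12.668)×3220
The z_c×3220 term appears on both sides and cancels. Collect the known terms of each column as K = Σ(ρt)_known − 3220 × (depth of known layers): K_1 = 0 − 3220×0 = 0; K_2 = 28969.47 − 3220×(2.278 + 12.668) = −19156.65.
Balance: K_1 − x×(3220 − 2710) = K_2, so x = (K_1 − K_2)/(3220 − 2710) = 19156.7/510 = 37.6 km.

37.6 km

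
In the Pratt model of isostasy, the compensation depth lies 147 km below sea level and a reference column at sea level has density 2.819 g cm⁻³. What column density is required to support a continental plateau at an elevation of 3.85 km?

Pratt balance: ρ_ref D = ρ (D + h).
ρ = ρ_ref D/(D + h) = 2.819 × 147 km/(147 km + 3.85 km) = 2.75 g cm⁻³.

2.75 g cm⁻³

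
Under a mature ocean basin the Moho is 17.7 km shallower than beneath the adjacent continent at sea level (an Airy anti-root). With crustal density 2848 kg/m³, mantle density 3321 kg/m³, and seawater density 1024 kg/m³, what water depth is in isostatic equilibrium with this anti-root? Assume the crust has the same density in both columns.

4.59 km

Replacing a thickness d of crust by seawater at the top must be balanced by replacing crust with mantle at the base: d (ρ_c − ρ_w) = a (ρ_m − ρ_c).
d = a (ρ_m − ρ_c)/(ρ_c − ρ_w) = 17.7 km × 473/1824 = 4.59 km.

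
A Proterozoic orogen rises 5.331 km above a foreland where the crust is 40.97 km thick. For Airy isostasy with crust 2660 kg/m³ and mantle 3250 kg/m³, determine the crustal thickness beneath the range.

Root depth r = h ρ_c / (ρ_m − ρ_c) = 5.331 km × 2660 / 590 = 24.03 km.
Total thickness = T + h + r = 40.97 km + 5.331 km + 24.03 km = 70.3 km.

70.3 km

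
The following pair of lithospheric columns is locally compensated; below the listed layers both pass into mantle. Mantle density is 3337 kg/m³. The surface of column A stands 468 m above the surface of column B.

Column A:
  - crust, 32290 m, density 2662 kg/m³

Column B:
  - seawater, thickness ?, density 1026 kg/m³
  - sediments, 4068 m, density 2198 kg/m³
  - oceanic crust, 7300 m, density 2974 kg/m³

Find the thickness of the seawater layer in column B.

Take the compensation level at the base of the deeper column (depth z_c below the surface of column A) and equate Σ ρ_i t_i down to z_c; mantle fills any gap and the z_c terms cancel.
Column A: 32290×2662 + (z_c − 32290)×3337
Column B: 468×0 + x×1026 + 4068×2198 + 7300×2974 + (z_c − 468 − 11368 − x)×3337
The z_c×3337 term appears on both sides and cancels. Collect the known terms of each column as K = Σ(ρt)_known − 3337 × (depth of known layers): K_A = 85955980 − 3337×32290 = −21795750; K_B = 30651664 − 3337×(468 + 11368) = −8845068.
Balance: K_A = K_B − x×(3337 − 1026), so x = (K_B − K_A)/(3337 − 1026) = 12950700/2311 = 5600 m.

5600 m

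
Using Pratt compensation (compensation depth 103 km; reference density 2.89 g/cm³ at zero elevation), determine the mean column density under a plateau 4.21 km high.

2.78 g/cm³

Pratt balance: ρ_ref D = ρ (D + h).
ρ = ρ_ref D/(D + h) = 2.89 × 103 km/(103 km + 4.21 km) = 2.78 g/cm³.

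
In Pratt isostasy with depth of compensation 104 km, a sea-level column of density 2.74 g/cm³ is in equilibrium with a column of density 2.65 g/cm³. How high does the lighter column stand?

ρ_ref D = ρ (D + h) → h = D (ρ_ref − ρ)/ρ.
h = 104 km × (2.74 − 2.65)/2.65 = 3.53 km.

3.53 km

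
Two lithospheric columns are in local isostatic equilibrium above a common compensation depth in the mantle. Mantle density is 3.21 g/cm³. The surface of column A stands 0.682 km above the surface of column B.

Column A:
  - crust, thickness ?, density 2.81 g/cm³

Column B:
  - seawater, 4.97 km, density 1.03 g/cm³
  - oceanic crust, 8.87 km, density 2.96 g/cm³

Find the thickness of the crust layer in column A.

Take the compensation level at the base of the deeper column (depth z_c below the surface of column A) and equate Σ ρ_i t_i down to z_c; mantle fills any gap and the z_c terms cancel.
Column A: x×2.81 + (z_c − 0 − x)×3.21
Column B: 0.682×0 + 4.97×1.03 + 8.87×2.96 + (z_c − 0.682 − 13.84)×3.21
The z_c×3.21 term appears on both sides and cancels. Collect the known terms of each column as K = Σ(ρt)_known − 3.21 × (depth of known layers): K_A = 0 − 3.21×0 = 0; K_B = 31.3743 − 3.21×(0.682 + 13.84) = −15.24132.
Balance: K_A − x×(3.21 − 2.81) = K_B, so x = (K_A − K_B)/(3.21 − 2.81) = 15.2413/0.4 = 38.1 km.

38.1 km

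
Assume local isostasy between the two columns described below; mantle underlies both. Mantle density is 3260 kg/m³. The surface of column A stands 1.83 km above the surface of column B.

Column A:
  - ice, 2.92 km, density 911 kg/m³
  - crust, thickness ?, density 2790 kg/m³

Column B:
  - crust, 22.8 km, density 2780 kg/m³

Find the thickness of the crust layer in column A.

21.4 km

Take the compensation level at the base of the deeper column (depth z_c below the surface of column A) and equate Σ ρ_i t_i down to z_c; mantle fills any gap and the z_c terms cancel.
Column A: 2.92×911 + x×2790 + (z_c − 2.92 − x)×3260
Column B: 1.83×0 + 22.8×2780 + (z_c − 1.83 − 22.8)×3260
The z_c×3260 term appears on both sides and cancels. Collect the known terms of each column as K = Σ(ρt)_known − 3260 × (depth of known layers): K_A = 2660.12 − 3260×2.92 = −6859.08; K_B = 63384 − 3260×(1.83 + 22.8) = −16909.8.
Balance: K_A − x×(3260 − 2790) = K_B, so x = (K_A − K_B)/(3260 − 2790) = 10050.7/470 = 21.4 km.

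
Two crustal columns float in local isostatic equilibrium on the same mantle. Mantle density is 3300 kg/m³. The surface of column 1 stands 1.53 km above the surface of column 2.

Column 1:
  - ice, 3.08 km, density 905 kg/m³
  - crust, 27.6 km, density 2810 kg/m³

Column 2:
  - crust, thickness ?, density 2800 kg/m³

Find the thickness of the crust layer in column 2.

Take the compensation level at the base of the deeper column (depth z_c below the surface of column 1) and equate Σ ρ_i t_i down to z_c; mantle fills any gap and the z_c terms cancel.
Column 1: 3.08×905 + 27.6×2810 + (z_c − 30.68)×3300
Column 2: 1.53×0 + x×2800 + (z_c − 1.53 − 0 − x)×3300
The z_c×3300 term appears on both sides and cancels. Collect the known terms of each column as K = Σ(ρt)_known − 3300 × (depth of known layers): K_1 = 80343.4 − 3300×30.68 = −20900.6; K_2 = 0 − 3300×(1.53 + 0) = −5049.
Balance: K_1 = K_2 − x×(3300 − 2800), so x = (K_2 − K_1)/(3300 − 2800) = 15851.6/500 = 31.7 km.

31.7 km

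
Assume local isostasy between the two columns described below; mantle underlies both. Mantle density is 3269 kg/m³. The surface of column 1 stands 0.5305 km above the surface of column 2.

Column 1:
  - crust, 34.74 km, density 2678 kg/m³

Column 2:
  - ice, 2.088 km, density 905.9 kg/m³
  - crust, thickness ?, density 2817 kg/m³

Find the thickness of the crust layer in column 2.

Take the compensation level at the base of the deeper column (depth z_c below the surface of column 1) and equate Σ ρ_i t_i down to z_c; mantle fills any gap and the z_c terms cancel.
Column 1: 34.74×2678 + (z_c − 34.74)×3269
Column 2: 0.5305×0 + 2.088×905.9 + x×2817 + (z_c − 0.5305 − 2.088 − x)×3269
The z_c×3269 term appears on both sides and cancels. Collect the known terms of each column as K = Σ(ρt)_known − 3269 × (depth of known layers): K_1 = 93033.72 − 3269×34.74 = −20531.34; K_2 = 1891.5192 − 3269×(0.5305 + 2.088) = −6668.3573.
Balance: K_1 = K_2 − x×(3269 − 2817), so x = (K_2 − K_1)/(3269 − 2817) = 13863/452 = 30.7 km.

30.7 km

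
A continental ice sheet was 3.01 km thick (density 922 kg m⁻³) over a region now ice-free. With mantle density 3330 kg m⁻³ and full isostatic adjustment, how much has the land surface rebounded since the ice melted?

0.833 km

Removing the load lets mantle flow back in; uplift u satisfies ρ_ice t = ρ_m u.
u = t ρ_ice/ρ_m = 3.01 km × 922/3330 = 0.833 km.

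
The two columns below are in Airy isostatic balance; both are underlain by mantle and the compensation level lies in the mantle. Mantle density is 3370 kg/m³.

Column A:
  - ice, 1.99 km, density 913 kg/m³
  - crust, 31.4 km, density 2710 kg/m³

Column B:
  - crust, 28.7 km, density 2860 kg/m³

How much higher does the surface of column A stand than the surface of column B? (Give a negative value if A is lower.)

3.26 km

For any compensation level in the mantle, the mantle terms cancel and isostasy reduces to e = (Σt_A − Σt_B) − (Σ(ρt)_A − Σ(ρt)_B) / ρ_m.
Σt_A = 33.39 km; Σt_B = 28.7 km; Σ(ρt)_A = 86910.87; Σ(ρt)_B = 82082 (in km·kg/m³).
e = (33.39 − 28.7) − (86910.87 − 82082) / 3370 = 3.26 km.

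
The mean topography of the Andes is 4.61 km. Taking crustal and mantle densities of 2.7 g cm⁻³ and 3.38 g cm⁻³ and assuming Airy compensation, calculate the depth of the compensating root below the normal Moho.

18.3 km

Equating mass per unit area of the two columns: the weight of the topography is balanced by the buoyancy of the root, ρ_c h = (ρ_m − ρ_c) r.
r = h · ρ_c / (ρ_m − ρ_c) = 4.61 km × 2.7 / (3.38 − 2.7) = 18.3 km.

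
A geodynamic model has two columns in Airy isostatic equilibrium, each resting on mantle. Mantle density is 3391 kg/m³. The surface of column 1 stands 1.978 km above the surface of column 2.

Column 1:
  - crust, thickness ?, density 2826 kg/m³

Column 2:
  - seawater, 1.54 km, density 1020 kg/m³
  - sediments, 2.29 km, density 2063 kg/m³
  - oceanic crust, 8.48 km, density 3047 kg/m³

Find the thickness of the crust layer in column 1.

Take the compensation level at the base of the deeper column (depth z_c below the surface of column 1) and equate Σ ρ_i t_i down to z_c; mantle fills any gap and the z_c terms cancel.
Column 1: x×2826 + (z_c − 0 − x)×3391
Column 2: 1.978×0 + 1.54×1020 + 2.29×2063 + 8.48×3047 + (z_c − 1.978 − 12.31)×3391
The z_c×3391 term appears on both sides and cancels. Collect the known terms of each column as K = Σ(ρt)_known − 3391 × (depth of known layers): K_1 = 0 − 3391×0 = 0; K_2 = 32133.63 − 3391×(1.978 + 12.31) = −16316.978.
Balance: K_1 − x×(3391 − 2826) = K_2, so x = (K_1 − K_2)/(3391 − 2826) = 16317/565 = 28.9 km.

28.9 km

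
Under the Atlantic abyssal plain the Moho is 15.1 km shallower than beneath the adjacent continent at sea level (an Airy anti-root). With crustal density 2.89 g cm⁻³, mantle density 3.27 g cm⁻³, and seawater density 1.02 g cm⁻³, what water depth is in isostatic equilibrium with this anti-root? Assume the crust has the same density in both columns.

Replacing a thickness d of crust by seawater at the top must be balanced by replacing crust with mantle at the base: d (ρ_c − ρ_w) = a (ρ_m − ρ_c).
d = a (ρ_m − ρ_c)/(ρ_c − ρ_w) = 15.1 km × 0.38/1.87 = 3.07 km.

3.07 km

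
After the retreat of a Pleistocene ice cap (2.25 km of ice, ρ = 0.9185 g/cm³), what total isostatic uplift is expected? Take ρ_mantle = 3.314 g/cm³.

Removing the load lets mantle flow back in; uplift u satisfies ρ_ice t = ρ_m u.
u = t ρ_ice/ρ_m = 2.25 km × 0.9185/3.314 = 0.624 km.

0.624 km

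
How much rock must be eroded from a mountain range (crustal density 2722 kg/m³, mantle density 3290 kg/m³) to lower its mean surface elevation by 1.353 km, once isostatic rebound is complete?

7.84 km

Net drop Δ = e − u = e − e ρ_c/ρ_m = e (ρ_m − ρ_c)/ρ_m.
e = Δ ρ_m/(ρ_m − ρ_c) = 1.353 km × 3290/568 = 7.84 km.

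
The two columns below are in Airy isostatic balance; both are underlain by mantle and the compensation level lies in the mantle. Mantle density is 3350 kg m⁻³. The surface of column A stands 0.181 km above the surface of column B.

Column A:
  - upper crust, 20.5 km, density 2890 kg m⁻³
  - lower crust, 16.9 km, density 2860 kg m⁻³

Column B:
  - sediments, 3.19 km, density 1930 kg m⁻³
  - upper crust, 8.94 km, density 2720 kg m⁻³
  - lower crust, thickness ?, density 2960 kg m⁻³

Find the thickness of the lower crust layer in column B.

Take the compensation level at the base of the deeper column (depth z_c below the surface of column A) and equate Σ ρ_i t_i down to z_c; mantle fills any gap and the z_c terms cancel.
Column A: 20.5×2890 + 16.9×2860 + (z_c − 37.4)×3350
Column B: 0.181×0 + 3.19×1930 + 8.94×2720 + x×2960 + (z_c − 0.181 − 12.13 − x)×3350
The z_c×3350 term appears on both sides and cancels. Collect the known terms of each column as K = Σ(ρt)_known − 3350 × (depth of known layers): K_A = 107579 − 3350×37.4 = −17711; K_B = 30473.5 − 3350×(0.181 + 12.13) = −10768.35.
Balance: K_A = K_B − x×(3350 − 2960), so x = (K_B − K_A)/(3350 − 2960) = 6942.65/390 = 17.8 km.

17.8 km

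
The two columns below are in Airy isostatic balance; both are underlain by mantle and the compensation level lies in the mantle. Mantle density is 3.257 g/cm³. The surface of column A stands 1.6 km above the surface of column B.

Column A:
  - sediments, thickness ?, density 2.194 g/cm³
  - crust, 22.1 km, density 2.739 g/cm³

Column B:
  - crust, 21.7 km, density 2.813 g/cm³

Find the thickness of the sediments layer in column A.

3.2 km

Take the compensation level at the base of the deeper column (depth z_c below the surface of column A) and equate Σ ρ_i t_i down to z_c; mantle fills any gap and the z_c terms cancel.
Column A: x×2.194 + 22.1×2.739 + (z_c − 22.1 − x)×3.257
Column B: 1.6×0 + 21.7×2.813 + (z_c − 1.6 − 21.7)×3.257
The z_c×3.257 term appears on both sides and cancels. Collect the known terms of each column as K = Σ(ρt)_known − 3.257 × (depth of known layers): K_A = 60.5319 − 3.257×22.1 = −11.4478; K_B = 61.0421 − 3.257×(1.6 + 21.7) = −14.846.
Balance: K_A − x×(3.257 − 2.194) = K_B, so x = (K_A − K_B)/(3.257 − 2.194) = 3.3982/1.063 = 3.2 km.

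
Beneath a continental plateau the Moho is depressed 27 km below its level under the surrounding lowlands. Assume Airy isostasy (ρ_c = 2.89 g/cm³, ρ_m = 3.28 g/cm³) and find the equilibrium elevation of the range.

By Archimedes' principle applied to the lithosphere: ρ_c h = (ρ_m − ρ_c) r.
h = r (ρ_m − ρ_c) / ρ_c = 27 km × (3.28 − 2.89) / 2.89 = 3.64 km.

3.64 km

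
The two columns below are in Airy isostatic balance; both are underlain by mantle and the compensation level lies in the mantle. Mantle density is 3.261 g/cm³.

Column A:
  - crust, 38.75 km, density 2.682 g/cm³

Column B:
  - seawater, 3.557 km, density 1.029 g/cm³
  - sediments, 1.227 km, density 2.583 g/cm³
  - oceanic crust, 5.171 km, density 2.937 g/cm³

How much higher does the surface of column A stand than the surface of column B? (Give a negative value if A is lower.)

For any compensation level in the mantle, the mantle terms cancel and isostasy reduces to e = (Σt_A − Σt_B) − (Σ(ρt)_A − Σ(ρt)_B) / ρ_m.
Σt_A = 38.75 km; Σt_B = 9.955 km; Σ(ρt)_A = 103.9275; Σ(ρt)_B = 22.016721 (in km·g/cm³).
e = (38.75 − 9.955) − (103.9275 − 22.016721) / 3.261 = 3.68 km.

3.68 km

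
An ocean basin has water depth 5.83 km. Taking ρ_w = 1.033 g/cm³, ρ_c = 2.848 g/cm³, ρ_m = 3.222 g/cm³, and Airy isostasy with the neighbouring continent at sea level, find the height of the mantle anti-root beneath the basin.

28.3 km

Equating mass per unit area of the two columns: replacing crust with seawater at the top is compensated by replacing crust with mantle at the base: d (ρ_c − ρ_w) = a (ρ_m − ρ_c).
a = d (ρ_c − ρ_w)/(ρ_m − ρ_c) = 5.83 km × 1.815/0.374 = 28.3 km.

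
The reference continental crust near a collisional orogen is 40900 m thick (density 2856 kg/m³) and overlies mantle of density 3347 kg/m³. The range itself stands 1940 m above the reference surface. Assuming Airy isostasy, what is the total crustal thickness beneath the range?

54100 m

Root depth r = h ρ_c / (ρ_m − ρ_c) = 1940 m × 2856 / 491 = 11280 m.
Total thickness = T + h + r = 40900 m + 1940 m + 11280 m = 54100 m.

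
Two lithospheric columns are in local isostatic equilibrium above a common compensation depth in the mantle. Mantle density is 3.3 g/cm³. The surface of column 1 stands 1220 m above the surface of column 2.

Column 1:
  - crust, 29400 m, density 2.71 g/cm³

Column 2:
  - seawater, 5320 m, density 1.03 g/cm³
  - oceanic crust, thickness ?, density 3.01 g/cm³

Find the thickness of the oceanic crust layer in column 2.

4290 m

Take the compensation level at the base of the deeper column (depth z_c below the surface of column 1) and equate Σ ρ_i t_i down to z_c; mantle fills any gap and the z_c terms cancel.
Column 1: 29400×2.71 + (z_c − 29400)×3.3
Column 2: 1220×0 + 5320×1.03 + x×3.01 + (z_c − 1220 − 5320 − x)×3.3
The z_c×3.3 term appears on both sides and cancels. Collect the known terms of each column as K = Σ(ρt)_known − 3.3 × (depth of known layers): K_1 = 79674 − 3.3×29400 = −17346; K_2 = 5479.6 − 3.3×(1220 + 5320) = −16102.4.
Balance: K_1 = K_2 − x×(3.3 − 3.01), so x = (K_2 − K_1)/(3.3 − 3.01) = 1243.6/0.29 = 4290 m.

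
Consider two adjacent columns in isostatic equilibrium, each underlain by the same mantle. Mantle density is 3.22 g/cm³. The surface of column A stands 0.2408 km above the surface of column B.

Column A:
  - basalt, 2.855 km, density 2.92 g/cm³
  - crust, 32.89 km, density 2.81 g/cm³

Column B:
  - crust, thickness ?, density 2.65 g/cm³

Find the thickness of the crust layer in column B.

Take the compensation level at the base of the deeper column (depth z_c below the surface of column A) and equate Σ ρ_i t_i down to z_c; mantle fills any gap and the z_c terms cancel.
Column A: 2.855×2.92 + 32.89×2.81 + (z_c − 35.745)×3.22
Column B: 0.2408×0 + x×2.65 + (z_c − 0.2408 − 0 − x)×3.22
The z_c×3.22 term appears on both sides and cancels. Collect the known terms of each column as K = Σ(ρt)_known − 3.22 × (depth of known layers): K_A = 100.7575 − 3.22×35.745 = −14.3414; K_B = 0 − 3.22×(0.2408 + 0) = −0.775376.
Balance: K_A = K_B − x×(3.22 − 2.65), so x = (K_B − K_A)/(3.22 − 2.65) = 13.566/0.57 = 23.8 km.

23.8 km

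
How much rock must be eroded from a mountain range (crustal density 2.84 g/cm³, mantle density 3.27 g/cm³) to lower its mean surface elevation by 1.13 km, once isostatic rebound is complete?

Net drop Δ = e − u = e − e ρ_c/ρ_m = e (ρ_m − ρ_c)/ρ_m.
e = Δ ρ_m/(ρ_m − ρ_c) = 1.13 km × 3.27/0.43 = 8.59 km.

8.59 km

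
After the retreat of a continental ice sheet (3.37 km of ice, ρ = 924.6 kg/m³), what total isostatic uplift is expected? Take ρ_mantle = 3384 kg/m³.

Removing the load lets mantle flow back in; uplift u satisfies ρ_ice t = ρ_m u.
u = t ρ_ice/ρ_m = 3.37 km × 924.6/3384 = 0.921 km.

0.921 km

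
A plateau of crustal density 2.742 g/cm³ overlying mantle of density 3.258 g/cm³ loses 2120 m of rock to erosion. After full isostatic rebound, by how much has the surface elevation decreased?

Rebound u = e ρ_c/ρ_m = 2120 m × 2.742/3.258 = 1784 m.
Net surface drop = e − u = 2120 m − 1784 m = e (ρ_m − ρ_c)/ρ_m = 336 m.

336 m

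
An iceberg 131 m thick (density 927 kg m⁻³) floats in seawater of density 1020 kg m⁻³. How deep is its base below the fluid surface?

119 m

Draft d = t ρ_obj/ρ_fluid = 131 m × 927/1020 = 119 m.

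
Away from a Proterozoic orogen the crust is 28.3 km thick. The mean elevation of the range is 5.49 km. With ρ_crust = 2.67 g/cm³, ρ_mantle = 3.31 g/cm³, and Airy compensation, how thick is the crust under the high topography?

56.7 km

Root depth r = h ρ_c / (ρ_m − ρ_c) = 5.49 km × 2.67 / 0.64 = 22.9 km.
Total thickness = T + h + r = 28.3 km + 5.49 km + 22.9 km = 56.7 km.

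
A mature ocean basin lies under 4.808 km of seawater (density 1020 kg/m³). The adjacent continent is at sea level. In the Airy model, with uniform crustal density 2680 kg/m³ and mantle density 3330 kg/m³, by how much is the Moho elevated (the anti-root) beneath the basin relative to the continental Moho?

For local isostatic compensation: replacing crust with seawater at the top is compensated by replacing crust with mantle at the base: d (ρ_c − ρ_w) = a (ρ_m − ρ_c).
a = d (ρ_c − ρ_w)/(ρ_m − ρ_c) = 4.808 km × 1660/650 = 12.3 km.

12.3 km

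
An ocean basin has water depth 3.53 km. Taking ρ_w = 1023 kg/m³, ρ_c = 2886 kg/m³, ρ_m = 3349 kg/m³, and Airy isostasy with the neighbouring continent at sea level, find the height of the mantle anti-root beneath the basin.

14.2 km

For local isostatic compensation: replacing crust with seawater at the top is compensated by replacing crust with mantle at the base: d (ρ_c − ρ_w) = a (ρ_m − ρ_c).
a = d (ρ_c − ρ_w)/(ρ_m − ρ_c) = 3.53 km × 1863/463 = 14.2 km.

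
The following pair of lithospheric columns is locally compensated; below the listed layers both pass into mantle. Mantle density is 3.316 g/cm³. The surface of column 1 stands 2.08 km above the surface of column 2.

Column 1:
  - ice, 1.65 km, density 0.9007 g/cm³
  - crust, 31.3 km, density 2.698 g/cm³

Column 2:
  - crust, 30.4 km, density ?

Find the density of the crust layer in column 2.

2.78 g/cm³

Take the compensation level at the base of the deeper column (depth z_c below the surface of column 1) and equate Σ ρ_i t_i down to z_c; mantle fills any gap and the z_c terms cancel.
Column 1: 1.65×0.9007 + 31.3×2.698 + (z_c − 32.95)×3.316
Column 2: 2.08×0 + 30.4×ρ + (z_c − 2.08 − 30.4)×3.316
The z_c×3.316 term appears on both sides and cancels. Collect the known terms of each column as K = Σ(ρt)_known − 3.316 × (depth of known layers): K_1 = 85.933555 − 3.316×32.95 = −23.328645; K_2 = 0 − 3.316×(2.08 + 30.4) = −107.70368.
Balance: K_1 = K_2 + 30.4×ρ, so ρ = (K_1 − K_2)/30.4 = 84.375/30.4 = 2.78 g/cm³.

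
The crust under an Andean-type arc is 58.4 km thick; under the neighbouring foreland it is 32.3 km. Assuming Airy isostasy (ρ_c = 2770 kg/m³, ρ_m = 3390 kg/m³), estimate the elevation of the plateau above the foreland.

Excess crust Δ = 58.4 km − 32.3 km = 26.1 km, split between elevation h and root r with h + r = Δ.
Airy balance ρ_c h = (ρ_m − ρ_c) r gives r = h ρ_c/(ρ_m − ρ_c), so h (1 + ρ_c/(ρ_m − ρ_c)) = Δ, i.e. h = Δ (ρ_m − ρ_c)/ρ_m.
h = 26.1 km × 620/3390 = 4.77 km.

4.77 km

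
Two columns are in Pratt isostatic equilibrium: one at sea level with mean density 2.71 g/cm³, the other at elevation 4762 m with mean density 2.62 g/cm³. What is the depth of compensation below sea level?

139000 m

ρ_ref D = ρ (D + h) → D (ρ_ref − ρ) = ρ h.
D = ρ h/(ρ_ref − ρ) = 2.62 × 4762 m/(2.71 − 2.62) = 139000 m.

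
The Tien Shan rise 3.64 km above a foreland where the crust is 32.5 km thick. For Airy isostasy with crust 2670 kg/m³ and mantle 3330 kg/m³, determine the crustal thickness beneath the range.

50.9 km

Root depth r = h ρ_c / (ρ_m − ρ_c) = 3.64 km × 2670 / 660 = 14.73 km.
Total thickness = T + h + r = 32.5 km + 3.64 km + 14.73 km = 50.9 km.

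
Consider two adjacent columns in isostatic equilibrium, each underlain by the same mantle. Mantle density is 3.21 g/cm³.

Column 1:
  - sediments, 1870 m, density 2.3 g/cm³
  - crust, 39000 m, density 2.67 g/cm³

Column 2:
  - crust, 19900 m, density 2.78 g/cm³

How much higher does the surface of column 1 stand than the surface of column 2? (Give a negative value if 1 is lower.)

For any compensation level in the mantle, the mantle terms cancel and isostasy reduces to e = (Σt_1 − Σt_2) − (Σ(ρt)_1 − Σ(ρt)_2) / ρ_m.
Σt_1 = 40870 m; Σt_2 = 19900 m; Σ(ρt)_1 = 108431; Σ(ρt)_2 = 55322 (in m·g/cm³).
e = (40870 − 19900) − (108431 − 55322) / 3.21 = 4430 m.

4430 m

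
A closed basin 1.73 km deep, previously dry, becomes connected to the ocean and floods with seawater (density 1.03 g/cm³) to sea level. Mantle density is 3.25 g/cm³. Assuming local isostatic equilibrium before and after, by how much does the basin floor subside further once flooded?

After flooding the water column is d + s deep. Its weight must equal the weight of mantle displaced by the extra subsidence s: (d + s) ρ_w = s ρ_m.
s = d ρ_w / (ρ_m − ρ_w) = 1.73 km × 1.03/(3.25 − 1.03) = 0.803 km.

0.803 km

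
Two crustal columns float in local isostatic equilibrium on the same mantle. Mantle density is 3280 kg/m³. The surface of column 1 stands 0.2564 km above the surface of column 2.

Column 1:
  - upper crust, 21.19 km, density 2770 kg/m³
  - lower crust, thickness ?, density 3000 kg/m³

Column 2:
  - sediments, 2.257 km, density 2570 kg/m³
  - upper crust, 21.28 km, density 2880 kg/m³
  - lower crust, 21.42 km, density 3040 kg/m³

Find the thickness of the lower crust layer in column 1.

Take the compensation level at the base of the deeper column (depth z_c below the surface of column 1) and equate Σ ρ_i t_i down to z_c; mantle fills any gap and the z_c terms cancel.
Column 1: 21.19×2770 + x×3000 + (z_c − 21.19 − x)×3280
Column 2: 0.2564×0 + 2.257×2570 + 21.28×2880 + 21.42×3040 + (z_c − 0.2564 − 44.957)×3280
The z_c×3280 term appears on both sides and cancels. Collect the known terms of each column as K = Σ(ρt)_known − 3280 × (depth of known layers): K_1 = 58696.3 − 3280×21.19 = −10806.9; K_2 = 132203.69 − 3280×(0.2564 + 44.957) = −16096.262.
Balance: K_1 − x×(3280 − 3000) = K_2, so x = (K_1 − K_2)/(3280 − 3000) = 5289.36/280 = 18.9 km.

18.9 km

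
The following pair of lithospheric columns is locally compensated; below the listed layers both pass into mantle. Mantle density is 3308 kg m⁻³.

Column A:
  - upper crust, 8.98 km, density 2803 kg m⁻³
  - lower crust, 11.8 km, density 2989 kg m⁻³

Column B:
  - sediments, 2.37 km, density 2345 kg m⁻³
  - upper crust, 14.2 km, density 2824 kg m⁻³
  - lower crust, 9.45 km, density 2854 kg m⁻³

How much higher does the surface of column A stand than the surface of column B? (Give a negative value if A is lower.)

For any compensation level in the mantle, the mantle terms cancel and isostasy reduces to e = (Σt_A − Σt_B) − (Σ(ρt)_A − Σ(ρt)_B) / ρ_m.
Σt_A = 20.78 km; Σt_B = 26.02 km; Σ(ρt)_A = 60441.14; Σ(ρt)_B = 72628.75 (in km·kg m⁻³).
e = (20.78 − 26.02) − (60441.14 − 72628.75) / 3308 = −1.56 km.

−1.56 km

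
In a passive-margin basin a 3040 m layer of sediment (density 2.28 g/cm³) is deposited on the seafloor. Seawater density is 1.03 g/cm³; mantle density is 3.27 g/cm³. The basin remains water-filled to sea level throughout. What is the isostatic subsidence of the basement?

1700 m

Submarine loading: the sediment displaces seawater, and the subsidence is in turn flooded, so s (ρ_m − ρ_w) = t (ρ_sed − ρ_w).
s = 3040 m × (2.28 − 1.03) / (3.27 − 1.03) = 1700 m.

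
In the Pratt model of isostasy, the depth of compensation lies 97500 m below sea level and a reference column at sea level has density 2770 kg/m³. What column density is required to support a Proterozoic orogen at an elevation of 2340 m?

2710 kg/m³

Pratt balance: ρ_ref D = ρ (D + h).
ρ = ρ_ref D/(D + h) = 2770 × 97500 m/(97500 m + 2340 m) = 2710 kg/m³.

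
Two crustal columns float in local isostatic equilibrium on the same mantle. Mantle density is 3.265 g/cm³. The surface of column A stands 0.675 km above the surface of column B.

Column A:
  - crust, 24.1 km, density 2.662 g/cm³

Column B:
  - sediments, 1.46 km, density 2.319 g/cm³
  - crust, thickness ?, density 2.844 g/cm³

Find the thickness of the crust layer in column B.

26 km

Take the compensation level at the base of the deeper column (depth z_c below the surface of column A) and equate Σ ρ_i t_i down to z_c; mantle fills any gap and the z_c terms cancel.
Column A: 24.1×2.662 + (z_c − 24.1)×3.265
Column B: 0.675×0 + 1.46×2.319 + x×2.844 + (z_c − 0.675 − 1.46 − x)×3.265
The z_c×3.265 term appears on both sides and cancels. Collect the known terms of each column as K = Σ(ρt)_known − 3.265 × (depth of known layers): K_A = 64.1542 − 3.265×24.1 = −14.5323; K_B = 3.38574 − 3.265×(0.675 + 1.46) = −3.585035.
Balance: K_A = K_B − x×(3.265 − 2.844), so x = (K_B − K_A)/(3.265 − 2.844) = 10.9473/0.421 = 26 km.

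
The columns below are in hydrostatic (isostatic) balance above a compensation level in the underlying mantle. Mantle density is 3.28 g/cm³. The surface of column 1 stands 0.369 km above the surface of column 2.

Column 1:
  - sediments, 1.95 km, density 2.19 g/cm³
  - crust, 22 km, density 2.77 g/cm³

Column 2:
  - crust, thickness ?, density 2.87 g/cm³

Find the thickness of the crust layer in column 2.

Take the compensation level at the base of the deeper column (depth z_c below the surface of column 1) and equate Σ ρ_i t_i down to z_c; mantle fills any gap and the z_c terms cancel.
Column 1: 1.95×2.19 + 22×2.77 + (z_c − 23.95)×3.28
Column 2: 0.369×0 + x×2.87 + (z_c − 0.369 − 0 − x)×3.28
The z_c×3.28 term appears on both sides and cancels. Collect the known terms of each column as K = Σ(ρt)_known − 3.28 × (depth of known layers): K_1 = 65.2105 − 3.28×23.95 = −13.3455; K_2 = 0 − 3.28×(0.369 + 0) = −1.21032.
Balance: K_1 = K_2 − x×(3.28 − 2.87), so x = (K_2 − K_1)/(3.28 − 2.87) = 12.1352/0.41 = 29.6 km.

29.6 km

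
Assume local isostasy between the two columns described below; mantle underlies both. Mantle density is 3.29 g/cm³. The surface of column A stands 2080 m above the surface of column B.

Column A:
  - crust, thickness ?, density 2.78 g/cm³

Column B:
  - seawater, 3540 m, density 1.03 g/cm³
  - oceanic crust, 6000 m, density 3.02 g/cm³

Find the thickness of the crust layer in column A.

32300 m

Take the compensation level at the base of the deeper column (depth z_c below the surface of column A) and equate Σ ρ_i t_i down to z_c; mantle fills any gap and the z_c terms cancel.
Column A: x×2.78 + (z_c − 0 − x)×3.29
Column B: 2080×0 + 3540×1.03 + 6000×3.02 + (z_c − 2080 − 9540)×3.29
The z_c×3.29 term appears on both sides and cancels. Collect the known terms of each column as K = Σ(ρt)_known − 3.29 × (depth of known layers): K_A = 0 − 3.29×0 = 0; K_B = 21766.2 − 3.29×(2080 + 9540) = −16463.6.
Balance: K_A − x×(3.29 − 2.78) = K_B, so x = (K_A − K_B)/(3.29 − 2.78) = 16463.6/0.51 = 32300 m.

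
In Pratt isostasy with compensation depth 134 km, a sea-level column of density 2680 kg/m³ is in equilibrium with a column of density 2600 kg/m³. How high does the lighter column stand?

ρ_ref D = ρ (D + h) → h = D (ρ_ref − ρ)/ρ.
h = 134 km × (2680 − 2600)/2600 = 4.12 km.

4.12 km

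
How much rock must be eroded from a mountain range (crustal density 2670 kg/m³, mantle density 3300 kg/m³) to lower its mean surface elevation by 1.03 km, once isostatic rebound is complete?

Net drop Δ = e − u = e − e ρ_c/ρ_m = e (ρ_m − ρ_c)/ρ_m.
e = Δ ρ_m/(ρ_m − ρ_c) = 1.03 km × 3300/630 = 5.4 km.

5.4 km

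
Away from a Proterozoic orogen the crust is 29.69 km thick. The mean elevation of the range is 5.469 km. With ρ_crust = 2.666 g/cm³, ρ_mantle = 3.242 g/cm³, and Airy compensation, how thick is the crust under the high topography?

Root depth r = h ρ_c / (ρ_m − ρ_c) = 5.469 km × 2.666 / 0.576 = 25.31 km.
Total thickness = T + h + r = 29.69 km + 5.469 km + 25.31 km = 60.5 km.

60.5 km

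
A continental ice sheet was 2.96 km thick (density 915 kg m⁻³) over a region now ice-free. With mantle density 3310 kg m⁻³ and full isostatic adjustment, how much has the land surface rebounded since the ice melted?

Removing the load lets mantle flow back in; uplift u satisfies ρ_ice t = ρ_m u.
u = t ρ_ice/ρ_m = 2.96 km × 915/3310 = 0.818 km.

0.818 km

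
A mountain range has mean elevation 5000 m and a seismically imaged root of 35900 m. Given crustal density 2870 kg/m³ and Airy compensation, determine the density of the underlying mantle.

Airy balance: ρ_c h = (ρ_m − ρ_c) r → ρ_m = ρ_c (1 + h/r).
ρ_m = 2870 × (1 + 5000 m/35900 m) = 3270 kg/m³.

3270 kg/m³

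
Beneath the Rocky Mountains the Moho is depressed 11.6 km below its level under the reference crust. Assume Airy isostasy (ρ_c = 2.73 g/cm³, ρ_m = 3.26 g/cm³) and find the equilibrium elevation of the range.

Equating mass per unit area of the two columns: ρ_c h = (ρ_m − ρ_c) r.
h = r (ρ_m − ρ_c) / ρ_c = 11.6 km × (3.26 − 2.73) / 2.73 = 2.25 km.

2.25 km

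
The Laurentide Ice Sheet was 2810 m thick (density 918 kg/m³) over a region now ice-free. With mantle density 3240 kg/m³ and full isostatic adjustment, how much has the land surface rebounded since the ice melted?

796 m

Removing the load lets mantle flow back in; uplift u satisfies ρ_ice t = ρ_m u.
u = t ρ_ice/ρ_m = 2810 m × 918/3240 = 796 m.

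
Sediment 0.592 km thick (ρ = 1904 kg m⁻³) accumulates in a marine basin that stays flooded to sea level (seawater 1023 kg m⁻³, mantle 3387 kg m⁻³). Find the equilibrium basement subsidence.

Submarine loading: the sediment displaces seawater, and the subsidence is in turn flooded, so s (ρ_m − ρ_w) = t (ρ_sed − ρ_w).
s = 0.592 km × (1904 − 1023) / (3387 − 1023) = 0.221 km.

0.221 km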